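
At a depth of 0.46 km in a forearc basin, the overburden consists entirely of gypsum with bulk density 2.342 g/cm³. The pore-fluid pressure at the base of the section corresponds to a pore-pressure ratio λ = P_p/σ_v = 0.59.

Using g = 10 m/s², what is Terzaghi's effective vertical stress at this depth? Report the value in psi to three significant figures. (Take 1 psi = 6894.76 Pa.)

641 psi

Overburden (lithostatic) stress σ_v:
gypsum: 2342 kg/m³ × 10 m/s² × 460 m = 1.077×10^7 Pa = 10.77 MPa
Pore pressure P_p = λ·σ_v = 0.59 × 10.77 MPa = 6.356 MPa
Effective stress σ' = σ_v − P_p = 10.77 − 6.356 = 4.4170 MPa = 640.63 psi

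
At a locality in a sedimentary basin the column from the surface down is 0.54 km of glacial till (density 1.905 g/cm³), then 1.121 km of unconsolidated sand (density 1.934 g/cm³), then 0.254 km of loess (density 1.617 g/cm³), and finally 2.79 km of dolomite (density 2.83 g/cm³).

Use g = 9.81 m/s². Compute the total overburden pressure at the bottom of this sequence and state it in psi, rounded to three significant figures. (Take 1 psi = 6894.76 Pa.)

glacial till: 1905 kg/m³ × 9.81 m/s² × 540 m = 1.009×10^7 Pa = 1464 psi
unconsolidated sand: 1934 kg/m³ × 9.81 m/s² × 1121 m = 2.127×10^7 Pa = 3085 psi
loess: 1617 kg/m³ × 9.81 m/s² × 254 m = 4.029×10^6 Pa = 584.4 psi
dolomite: 2830 kg/m³ × 9.81 m/s² × 2790 m = 7.746×10^7 Pa = 11234 psi
Total = 1464 + 3085 + 584.4 + 11234 = 16367 psi

16400 psi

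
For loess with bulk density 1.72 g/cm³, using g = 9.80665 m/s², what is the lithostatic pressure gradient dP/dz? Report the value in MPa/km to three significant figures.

dP/dz = ρg = 1720 kg/m³ × 9.80665 m/s² = 16867 Pa/m
= 16867 Pa/m × (1 MPa/km / 1000.0 Pa/m) = 16.867 MPa/km

16.9 MPa/km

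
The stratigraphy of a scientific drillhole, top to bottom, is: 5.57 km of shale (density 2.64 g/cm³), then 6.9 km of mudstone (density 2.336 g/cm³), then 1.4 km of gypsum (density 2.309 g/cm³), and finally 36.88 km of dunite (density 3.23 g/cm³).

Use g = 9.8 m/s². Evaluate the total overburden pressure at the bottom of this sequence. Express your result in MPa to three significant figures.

shale: 2640 kg/m³ × 9.8 m/s² × 5570 m = 1.441×10^8 Pa = 144.1 MPa
mudstone: 2336 kg/m³ × 9.8 m/s² × 6900 m = 1.580×10^8 Pa = 158.0 MPa
gypsum: 2309 kg/m³ × 9.8 m/s² × 1400 m = 3.168×10^7 Pa = 31.68 MPa
dunite: 3230 kg/m³ × 9.8 m/s² × 36880 m = 1.167×10^9 Pa = 1167 MPa
Total = 144.1 + 158.0 + 31.68 + 1167 = 1501.1 MPa

1500 MPa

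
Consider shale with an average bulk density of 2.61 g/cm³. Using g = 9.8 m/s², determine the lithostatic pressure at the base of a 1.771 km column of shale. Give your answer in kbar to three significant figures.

0.453 kbar

shale: 2610 kg/m³ × 9.8 m/s² × 1771 m = 4.530×10^7 Pa = 0.4530 kbar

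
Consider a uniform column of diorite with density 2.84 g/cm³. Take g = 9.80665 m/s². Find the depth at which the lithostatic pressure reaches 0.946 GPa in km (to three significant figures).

h = P/(ρg) = 0.946 GPa / (2840 kg/m³ × 9.80665 m/s²) = 9.460×10^8 Pa / 27851 Pa/m = 33967 m
= 33.967 km

34.0 km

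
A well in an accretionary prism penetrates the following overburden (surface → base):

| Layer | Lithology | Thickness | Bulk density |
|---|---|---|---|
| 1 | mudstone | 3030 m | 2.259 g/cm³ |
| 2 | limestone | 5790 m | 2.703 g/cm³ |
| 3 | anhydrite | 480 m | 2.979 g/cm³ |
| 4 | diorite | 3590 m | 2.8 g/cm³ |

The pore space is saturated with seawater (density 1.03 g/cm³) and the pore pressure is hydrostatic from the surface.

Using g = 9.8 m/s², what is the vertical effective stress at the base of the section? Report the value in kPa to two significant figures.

Overburden (lithostatic) stress σ_v:
mudstone: 2259 kg/m³ × 9.8 m/s² × 3030 m = 6.708×10^7 Pa = 67.08 MPa
limestone: 2703 kg/m³ × 9.8 m/s² × 5790 m = 1.534×10^8 Pa = 153.4 MPa
anhydrite: 2979 kg/m³ × 9.8 m/s² × 480 m = 1.401×10^7 Pa = 14.01 MPa
diorite: 2800 kg/m³ × 9.8 m/s² × 3590 m = 9.851×10^7 Pa = 98.51 MPa
Total = 67.08 + 153.4 + 14.01 + 98.51 = 332.98 MPa
Pore pressure P_p = 1030 kg/m³ × 9.8 m/s² × 12890 m = 1.301×10^8 Pa = 130.1 MPa
Effective stress σ' = σ_v − P_p = 333.0 − 130.1 = 202.86 MPa = 2.0286×10^5 kPa

200000 kPa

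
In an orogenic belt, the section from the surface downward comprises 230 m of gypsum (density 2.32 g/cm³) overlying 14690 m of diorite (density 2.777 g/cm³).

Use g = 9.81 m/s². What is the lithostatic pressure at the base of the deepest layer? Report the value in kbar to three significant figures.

gypsum: 2320 kg/m³ × 9.81 m/s² × 230 m = 5.235×10^6 Pa = 0.05235 kbar
diorite: 2777 kg/m³ × 9.81 m/s² × 14690 m = 4.002×10^8 Pa = 4.002 kbar
Total = 0.05235 + 4.002 = 4.0543 kbar

4.05 kbar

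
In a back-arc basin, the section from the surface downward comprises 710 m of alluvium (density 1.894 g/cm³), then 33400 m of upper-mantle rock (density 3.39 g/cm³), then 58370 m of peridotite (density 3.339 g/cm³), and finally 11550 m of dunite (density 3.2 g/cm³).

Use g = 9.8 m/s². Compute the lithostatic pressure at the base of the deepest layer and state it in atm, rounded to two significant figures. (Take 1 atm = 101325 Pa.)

alluvium: 1894 kg/m³ × 9.8 m/s² × 710 m = 1.318×10^7 Pa = 130.1 atm
upper-mantle rock: 3390 kg/m³ × 9.8 m/s² × 33400 m = 1.110×10^9 Pa = 10951 atm
peridotite: 3339 kg/m³ × 9.8 m/s² × 58370 m = 1.910×10^9 Pa = 18850 atm
dunite: 3200 kg/m³ × 9.8 m/s² × 11550 m = 3.622×10^8 Pa = 3575 atm
Total = 130.1 + 10951 + 18850 + 3575 = 33506 atm

34000 atm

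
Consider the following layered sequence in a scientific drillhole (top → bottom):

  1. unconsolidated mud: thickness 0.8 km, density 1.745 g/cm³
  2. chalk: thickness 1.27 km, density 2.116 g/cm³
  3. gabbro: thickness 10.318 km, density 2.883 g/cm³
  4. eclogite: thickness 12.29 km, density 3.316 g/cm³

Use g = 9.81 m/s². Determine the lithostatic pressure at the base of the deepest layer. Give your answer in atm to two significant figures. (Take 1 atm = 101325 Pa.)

unconsolidated mud: 1745 kg/m³ × 9.81 m/s² × 800 m = 1.369×10^7 Pa = 135.2 atm
chalk: 2116 kg/m³ × 9.81 m/s² × 1270 m = 2.636×10^7 Pa = 260.2 atm
gabbro: 2883 kg/m³ × 9.81 m/s² × 10318 m = 2.918×10^8 Pa = 2880 atm
eclogite: 3316 kg/m³ × 9.81 m/s² × 12290 m = 3.998×10^8 Pa = 3946 atm
Total = 135.2 + 260.2 + 2880 + 3946 = 7221.0 atm

7200 atm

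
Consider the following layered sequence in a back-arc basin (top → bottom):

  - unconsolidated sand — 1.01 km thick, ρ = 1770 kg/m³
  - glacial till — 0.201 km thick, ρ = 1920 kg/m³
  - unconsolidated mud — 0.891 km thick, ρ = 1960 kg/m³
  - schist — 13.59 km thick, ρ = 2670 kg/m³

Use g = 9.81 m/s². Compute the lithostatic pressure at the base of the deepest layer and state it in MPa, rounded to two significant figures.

unconsolidated sand: 1770 kg/m³ × 9.81 m/s² × 1010 m = 1.754×10^7 Pa = 17.54 MPa
glacial till: 1920 kg/m³ × 9.81 m/s² × 201 m = 3.786×10^6 Pa = 3.786 MPa
unconsolidated mud: 1960 kg/m³ × 9.81 m/s² × 891 m = 1.713×10^7 Pa = 17.13 MPa
schist: 2670 kg/m³ × 9.81 m/s² × 13590 m = 3.560×10^8 Pa = 356.0 MPa
Total = 17.54 + 3.786 + 17.13 + 356.0 = 394.41 MPa

390 MPa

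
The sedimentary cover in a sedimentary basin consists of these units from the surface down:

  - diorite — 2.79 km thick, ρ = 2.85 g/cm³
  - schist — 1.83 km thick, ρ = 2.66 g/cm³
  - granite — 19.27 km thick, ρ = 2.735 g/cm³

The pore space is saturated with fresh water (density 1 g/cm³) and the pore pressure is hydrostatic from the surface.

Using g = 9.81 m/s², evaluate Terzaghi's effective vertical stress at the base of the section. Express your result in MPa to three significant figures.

Overburden (lithostatic) stress σ_v:
diorite: 2850 kg/m³ × 9.81 m/s² × 2790 m = 7.800×10^7 Pa = 78.00 MPa
schist: 2660 kg/m³ × 9.81 m/s² × 1830 m = 4.775×10^7 Pa = 47.75 MPa
granite: 2735 kg/m³ × 9.81 m/s² × 19270 m = 5.170×10^8 Pa = 517.0 MPa
Total = 78.00 + 47.75 + 517.0 = 642.78 MPa
Pore pressure P_p = 1000 kg/m³ × 9.81 m/s² × 23890 m = 2.344×10^8 Pa = 234.4 MPa
Effective stress σ' = σ_v − P_p = 642.8 − 234.4 = 408.42 MPa

408 MPa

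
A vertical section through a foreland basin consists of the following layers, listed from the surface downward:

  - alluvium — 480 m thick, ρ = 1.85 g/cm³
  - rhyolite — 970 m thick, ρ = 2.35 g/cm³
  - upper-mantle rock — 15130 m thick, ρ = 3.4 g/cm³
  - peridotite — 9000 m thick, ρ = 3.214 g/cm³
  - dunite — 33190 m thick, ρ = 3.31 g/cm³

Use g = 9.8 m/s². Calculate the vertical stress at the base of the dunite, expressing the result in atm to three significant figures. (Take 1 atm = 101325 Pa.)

18700 atm

alluvium: 1850 kg/m³ × 9.8 m/s² × 480 m = 8.702×10^6 Pa = 85.89 atm
rhyolite: 2350 kg/m³ × 9.8 m/s² × 970 m = 2.234×10^7 Pa = 220.5 atm
upper-mantle rock: 3400 kg/m³ × 9.8 m/s² × 15130 m = 5.041×10^8 Pa = 4975 atm
peridotite: 3214 kg/m³ × 9.8 m/s² × 9000 m = 2.835×10^8 Pa = 2798 atm
dunite: 3310 kg/m³ × 9.8 m/s² × 33190 m = 1.077×10^9 Pa = 10625 atm
Total = 85.89 + 220.5 + 4975 + 2798 + 10625 = 18705 atm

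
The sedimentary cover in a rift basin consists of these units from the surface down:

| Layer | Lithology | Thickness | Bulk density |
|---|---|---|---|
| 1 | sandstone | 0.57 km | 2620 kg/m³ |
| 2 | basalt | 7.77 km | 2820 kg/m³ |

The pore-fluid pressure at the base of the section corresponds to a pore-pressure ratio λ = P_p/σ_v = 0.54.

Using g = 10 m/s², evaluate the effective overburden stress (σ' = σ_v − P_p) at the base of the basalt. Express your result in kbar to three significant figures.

Overburden (lithostatic) stress σ_v:
sandstone: 2620 kg/m³ × 10 m/s² × 570 m = 1.493×10^7 Pa = 14.93 MPa
basalt: 2820 kg/m³ × 10 m/s² × 7770 m = 2.191×10^8 Pa = 219.1 MPa
Total = 14.93 + 219.1 = 234.05 MPa
Pore pressure P_p = λ·σ_v = 0.54 × 234.0 MPa = 126.4 MPa
Effective stress σ' = σ_v − P_p = 234.0 − 126.4 = 107.66 MPa = 1.0766 kbar

1.08 kbar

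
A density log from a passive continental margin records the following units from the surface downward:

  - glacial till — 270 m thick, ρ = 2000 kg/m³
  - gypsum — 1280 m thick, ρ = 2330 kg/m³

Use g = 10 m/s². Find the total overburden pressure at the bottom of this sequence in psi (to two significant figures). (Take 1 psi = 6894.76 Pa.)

glacial till: 2000 kg/m³ × 10 m/s² × 270 m = 5.400×10^6 Pa = 783.2 psi
gypsum: 2330 kg/m³ × 10 m/s² × 1280 m = 2.982×10^7 Pa = 4326 psi
Total = 783.2 + 4326 = 5108.8 psi

5100 psi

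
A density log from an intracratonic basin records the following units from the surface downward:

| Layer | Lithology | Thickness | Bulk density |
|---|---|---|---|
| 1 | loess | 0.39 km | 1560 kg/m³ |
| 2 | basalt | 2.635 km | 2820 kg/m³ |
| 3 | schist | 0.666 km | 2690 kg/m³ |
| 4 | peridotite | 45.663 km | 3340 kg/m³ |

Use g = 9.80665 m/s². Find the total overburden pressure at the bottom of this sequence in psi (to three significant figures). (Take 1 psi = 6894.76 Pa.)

231000 psi

loess: 1560 kg/m³ × 9.80665 m/s² × 390 m = 5.966×10^6 Pa = 865.3 psi
basalt: 2820 kg/m³ × 9.80665 m/s² × 2635 m = 7.287×10^7 Pa = 10569 psi
schist: 2690 kg/m³ × 9.80665 m/s² × 666 m = 1.757×10^7 Pa = 2548 psi
peridotite: 3340 kg/m³ × 9.80665 m/s² × 45663 m = 1.496×10^9 Pa = 2.169×10^5 psi
Total = 865.3 + 10569 + 2548 + 2.169×10^5 = 2.3091×10^5 psi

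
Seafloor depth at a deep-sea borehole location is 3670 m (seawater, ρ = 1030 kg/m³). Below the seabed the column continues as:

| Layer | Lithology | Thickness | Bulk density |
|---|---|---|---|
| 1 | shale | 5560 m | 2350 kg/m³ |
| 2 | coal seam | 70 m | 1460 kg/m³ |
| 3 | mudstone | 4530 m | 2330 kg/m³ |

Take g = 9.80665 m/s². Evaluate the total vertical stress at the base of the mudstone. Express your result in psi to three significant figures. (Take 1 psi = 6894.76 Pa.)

seawater: 1030 kg/m³ × 9.80665 m/s² × 3670 m = 3.707×10^7 Pa = 5377 psi
shale: 2350 kg/m³ × 9.80665 m/s² × 5560 m = 1.281×10^8 Pa = 18584 psi
coal seam: 1460 kg/m³ × 9.80665 m/s² × 70 m = 1.002×10^6 Pa = 145.4 psi
mudstone: 2330 kg/m³ × 9.80665 m/s² × 4530 m = 1.035×10^8 Pa = 15013 psi
Total = 5377 + 18584 + 145.4 + 15013 = 39119 psi

39100 psi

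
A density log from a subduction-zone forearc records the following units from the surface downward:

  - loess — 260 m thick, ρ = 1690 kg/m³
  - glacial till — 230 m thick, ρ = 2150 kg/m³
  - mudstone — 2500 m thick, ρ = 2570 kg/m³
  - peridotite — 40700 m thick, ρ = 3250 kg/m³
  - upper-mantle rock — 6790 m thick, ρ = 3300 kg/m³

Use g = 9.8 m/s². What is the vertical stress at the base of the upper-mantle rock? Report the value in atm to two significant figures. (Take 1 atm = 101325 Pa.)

16000 atm

loess: 1690 kg/m³ × 9.8 m/s² × 260 m = 4.306×10^6 Pa = 42.50 atm
glacial till: 2150 kg/m³ × 9.8 m/s² × 230 m = 4.846×10^6 Pa = 47.83 atm
mudstone: 2570 kg/m³ × 9.8 m/s² × 2500 m = 6.297×10^7 Pa = 621.4 atm
peridotite: 3250 kg/m³ × 9.8 m/s² × 40700 m = 1.296×10^9 Pa = 12793 atm
upper-mantle rock: 3300 kg/m³ × 9.8 m/s² × 6790 m = 2.196×10^8 Pa = 2167 atm
Total = 42.50 + 47.83 + 621.4 + 12793 + 2167 = 15672 atm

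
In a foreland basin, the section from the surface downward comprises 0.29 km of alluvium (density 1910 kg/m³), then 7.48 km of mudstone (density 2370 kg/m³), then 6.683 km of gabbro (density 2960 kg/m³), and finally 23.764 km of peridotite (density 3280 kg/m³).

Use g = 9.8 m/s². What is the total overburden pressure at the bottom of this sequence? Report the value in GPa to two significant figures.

1.1 GPa

alluvium: 1910 kg/m³ × 9.8 m/s² × 290 m = 5.428×10^6 Pa = 5.428×10^-3 GPa
mudstone: 2370 kg/m³ × 9.8 m/s² × 7480 m = 1.737×10^8 Pa = 0.1737 GPa
gabbro: 2960 kg/m³ × 9.8 m/s² × 6683 m = 1.939×10^8 Pa = 0.1939 GPa
peridotite: 3280 kg/m³ × 9.8 m/s² × 23764 m = 7.639×10^8 Pa = 0.7639 GPa
Total = 5.428×10^-3 + 0.1737 + 0.1939 + 0.7639 = 1.1369 GPa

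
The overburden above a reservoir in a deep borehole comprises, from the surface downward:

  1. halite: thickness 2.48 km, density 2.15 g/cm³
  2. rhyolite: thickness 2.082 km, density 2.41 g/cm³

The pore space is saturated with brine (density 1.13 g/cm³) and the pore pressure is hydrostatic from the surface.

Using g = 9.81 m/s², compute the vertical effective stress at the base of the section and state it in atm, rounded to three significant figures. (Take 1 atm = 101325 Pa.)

Overburden (lithostatic) stress σ_v:
halite: 2150 kg/m³ × 9.81 m/s² × 2480 m = 5.231×10^7 Pa = 52.31 MPa
rhyolite: 2410 kg/m³ × 9.81 m/s² × 2082 m = 4.922×10^7 Pa = 49.22 MPa
Total = 52.31 + 49.22 = 101.53 MPa
Pore pressure P_p = 1130 kg/m³ × 9.81 m/s² × 4562 m = 5.057×10^7 Pa = 50.57 MPa
Effective stress σ' = σ_v − P_p = 101.5 − 50.57 = 50.959 MPa = 502.92 atm

503 atm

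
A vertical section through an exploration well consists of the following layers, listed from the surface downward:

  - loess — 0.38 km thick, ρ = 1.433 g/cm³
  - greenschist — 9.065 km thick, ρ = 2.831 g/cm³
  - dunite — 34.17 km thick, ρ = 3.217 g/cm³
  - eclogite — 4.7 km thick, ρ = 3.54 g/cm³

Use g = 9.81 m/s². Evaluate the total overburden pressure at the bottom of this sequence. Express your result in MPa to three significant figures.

1500 MPa

loess: 1433 kg/m³ × 9.81 m/s² × 380 m = 5.342×10^6 Pa = 5.342 MPa
greenschist: 2831 kg/m³ × 9.81 m/s² × 9065 m = 2.518×10^8 Pa = 251.8 MPa
dunite: 3217 kg/m³ × 9.81 m/s² × 34170 m = 1.078×10^9 Pa = 1078 MPa
eclogite: 3540 kg/m³ × 9.81 m/s² × 4700 m = 1.632×10^8 Pa = 163.2 MPa
Total = 5.342 + 251.8 + 1078 + 163.2 = 1498.7 MPa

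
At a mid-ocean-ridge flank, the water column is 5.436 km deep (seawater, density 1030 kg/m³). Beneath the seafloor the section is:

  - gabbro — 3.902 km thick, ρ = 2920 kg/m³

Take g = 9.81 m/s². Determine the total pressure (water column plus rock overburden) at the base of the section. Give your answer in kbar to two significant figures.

seawater: 1030 kg/m³ × 9.81 m/s² × 5436 m = 5.493×10^7 Pa = 0.5493 kbar
gabbro: 2920 kg/m³ × 9.81 m/s² × 3902 m = 1.118×10^8 Pa = 1.118 kbar
Total = 0.5493 + 1.118 = 1.6670 kbar

1.7 kbar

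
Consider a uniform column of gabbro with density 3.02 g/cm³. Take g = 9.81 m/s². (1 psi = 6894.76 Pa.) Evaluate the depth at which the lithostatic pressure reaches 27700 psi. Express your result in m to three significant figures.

h = P/(ρg) = 27700 psi / (3020 kg/m³ × 9.81 m/s²) = 1.910×10^8 Pa / 29626 Pa/m = 6446.5 m

6450 m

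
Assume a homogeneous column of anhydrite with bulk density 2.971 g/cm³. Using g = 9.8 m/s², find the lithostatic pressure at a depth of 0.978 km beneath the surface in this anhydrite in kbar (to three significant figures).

0.285 kbar

anhydrite: 2971 kg/m³ × 9.8 m/s² × 978 m = 2.848×10^7 Pa = 0.2848 kbar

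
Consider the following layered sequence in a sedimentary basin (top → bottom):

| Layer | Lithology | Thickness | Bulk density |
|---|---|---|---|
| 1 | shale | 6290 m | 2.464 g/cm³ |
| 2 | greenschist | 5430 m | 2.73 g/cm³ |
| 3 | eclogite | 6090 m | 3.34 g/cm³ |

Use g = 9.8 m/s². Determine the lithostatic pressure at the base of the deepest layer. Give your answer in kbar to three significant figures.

shale: 2464 kg/m³ × 9.8 m/s² × 6290 m = 1.519×10^8 Pa = 1.519 kbar
greenschist: 2730 kg/m³ × 9.8 m/s² × 5430 m = 1.453×10^8 Pa = 1.453 kbar
eclogite: 3340 kg/m³ × 9.8 m/s² × 6090 m = 1.993×10^8 Pa = 1.993 kbar
Total = 1.519 + 1.453 + 1.993 = 4.9650 kbar

4.96 kbar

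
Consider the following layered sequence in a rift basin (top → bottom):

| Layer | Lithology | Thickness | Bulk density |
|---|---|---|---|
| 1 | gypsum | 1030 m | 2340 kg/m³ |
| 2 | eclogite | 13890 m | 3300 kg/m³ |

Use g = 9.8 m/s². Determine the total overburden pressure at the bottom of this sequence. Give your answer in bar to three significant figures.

4730 bar

gypsum: 2340 kg/m³ × 9.8 m/s² × 1030 m = 2.362×10^7 Pa = 236.2 bar
eclogite: 3300 kg/m³ × 9.8 m/s² × 13890 m = 4.492×10^8 Pa = 4492 bar
Total = 236.2 + 4492 = 4728.2 bar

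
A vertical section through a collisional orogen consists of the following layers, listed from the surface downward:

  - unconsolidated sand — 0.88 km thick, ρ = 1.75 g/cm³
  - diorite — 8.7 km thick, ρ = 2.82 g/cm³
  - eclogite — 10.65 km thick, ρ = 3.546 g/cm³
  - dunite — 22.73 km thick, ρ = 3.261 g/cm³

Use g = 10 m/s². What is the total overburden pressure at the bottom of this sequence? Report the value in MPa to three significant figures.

unconsolidated sand: 1750 kg/m³ × 10 m/s² × 880 m = 1.540×10^7 Pa = 15.40 MPa
diorite: 2820 kg/m³ × 10 m/s² × 8700 m = 2.453×10^8 Pa = 245.3 MPa
eclogite: 3546 kg/m³ × 10 m/s² × 10650 m = 3.776×10^8 Pa = 377.6 MPa
dunite: 3261 kg/m³ × 10 m/s² × 22730 m = 7.412×10^8 Pa = 741.2 MPa
Total = 15.40 + 245.3 + 377.6 + 741.2 = 1379.6 MPa

1380 MPa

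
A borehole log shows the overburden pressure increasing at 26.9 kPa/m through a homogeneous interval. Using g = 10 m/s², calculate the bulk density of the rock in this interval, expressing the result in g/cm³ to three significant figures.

2.69 g/cm³

ρ = (dP/dz)/g = 26.9 kPa/m / 10 m/s² = 26900 Pa/m / 10 m/s² = 2690.0 kg/m³
= 2.690 g/cm³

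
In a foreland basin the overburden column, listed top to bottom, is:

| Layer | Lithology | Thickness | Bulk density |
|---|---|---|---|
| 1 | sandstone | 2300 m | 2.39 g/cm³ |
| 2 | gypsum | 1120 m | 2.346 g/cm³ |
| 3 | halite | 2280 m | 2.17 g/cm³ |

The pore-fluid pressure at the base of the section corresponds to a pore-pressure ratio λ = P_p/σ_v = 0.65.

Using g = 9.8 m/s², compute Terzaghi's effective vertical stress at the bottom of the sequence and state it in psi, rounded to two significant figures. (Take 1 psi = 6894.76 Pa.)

6500 psi

Overburden (lithostatic) stress σ_v:
sandstone: 2390 kg/m³ × 9.8 m/s² × 2300 m = 5.387×10^7 Pa = 53.87 MPa
gypsum: 2346 kg/m³ × 9.8 m/s² × 1120 m = 2.575×10^7 Pa = 25.75 MPa
halite: 2170 kg/m³ × 9.8 m/s² × 2280 m = 4.849×10^7 Pa = 48.49 MPa
Total = 53.87 + 25.75 + 48.49 = 128.11 MPa
Pore pressure P_p = λ·σ_v = 0.65 × 128.1 MPa = 83.27 MPa
Effective stress σ' = σ_v − P_p = 128.1 − 83.27 = 44.837 MPa = 6503.1 psi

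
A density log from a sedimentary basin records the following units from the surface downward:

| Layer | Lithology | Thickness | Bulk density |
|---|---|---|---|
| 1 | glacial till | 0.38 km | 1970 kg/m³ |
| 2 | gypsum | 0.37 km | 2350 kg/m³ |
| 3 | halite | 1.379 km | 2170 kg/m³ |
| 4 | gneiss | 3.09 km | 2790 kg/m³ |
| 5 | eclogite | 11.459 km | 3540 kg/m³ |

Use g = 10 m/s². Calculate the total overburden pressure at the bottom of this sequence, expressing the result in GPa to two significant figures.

glacial till: 1970 kg/m³ × 10 m/s² × 380 m = 7.486×10^6 Pa = 7.486×10^-3 GPa
gypsum: 2350 kg/m³ × 10 m/s² × 370 m = 8.695×10^6 Pa = 8.695×10^-3 GPa
halite: 2170 kg/m³ × 10 m/s² × 1379 m = 2.992×10^7 Pa = 0.02992 GPa
gneiss: 2790 kg/m³ × 10 m/s² × 3090 m = 8.621×10^7 Pa = 0.08621 GPa
eclogite: 3540 kg/m³ × 10 m/s² × 11459 m = 4.056×10^8 Pa = 0.4056 GPa
Total = 7.486×10^-3 + 8.695×10^-3 + 0.02992 + 0.08621 + 0.4056 = 0.53796 GPa

0.54 GPa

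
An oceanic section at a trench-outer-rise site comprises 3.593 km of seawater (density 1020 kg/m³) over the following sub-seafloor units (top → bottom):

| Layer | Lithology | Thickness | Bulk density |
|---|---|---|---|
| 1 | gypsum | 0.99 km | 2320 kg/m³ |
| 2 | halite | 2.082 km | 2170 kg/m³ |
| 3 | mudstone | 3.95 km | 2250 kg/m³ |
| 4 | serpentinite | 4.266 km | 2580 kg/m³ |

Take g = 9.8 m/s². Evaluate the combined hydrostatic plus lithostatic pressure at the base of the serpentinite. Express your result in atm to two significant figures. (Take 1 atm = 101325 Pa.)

2900 atm

seawater: 1020 kg/m³ × 9.8 m/s² × 3593 m = 3.592×10^7 Pa = 354.5 atm
gypsum: 2320 kg/m³ × 9.8 m/s² × 990 m = 2.251×10^7 Pa = 222.1 atm
halite: 2170 kg/m³ × 9.8 m/s² × 2082 m = 4.428×10^7 Pa = 437.0 atm
mudstone: 2250 kg/m³ × 9.8 m/s² × 3950 m = 8.710×10^7 Pa = 859.6 atm
serpentinite: 2580 kg/m³ × 9.8 m/s² × 4266 m = 1.079×10^8 Pa = 1065 atm
Total = 354.5 + 222.1 + 437.0 + 859.6 + 1065 = 2937.7 atm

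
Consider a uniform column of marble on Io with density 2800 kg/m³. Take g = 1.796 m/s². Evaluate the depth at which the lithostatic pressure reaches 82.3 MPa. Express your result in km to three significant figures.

h = P/(ρg) = 82.3 MPa / (2800 kg/m³ × 1.796 m/s²) = 8.230×10^7 Pa / 5028.8 Pa/m = 16366 m
= 16.366 km

16.4 km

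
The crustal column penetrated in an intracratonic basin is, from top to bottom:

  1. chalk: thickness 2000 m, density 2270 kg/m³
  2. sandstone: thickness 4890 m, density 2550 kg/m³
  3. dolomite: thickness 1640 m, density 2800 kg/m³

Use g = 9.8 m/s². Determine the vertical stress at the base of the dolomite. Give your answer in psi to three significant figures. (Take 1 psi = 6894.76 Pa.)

30700 psi

chalk: 2270 kg/m³ × 9.8 m/s² × 2000 m = 4.449×10^7 Pa = 6453 psi
sandstone: 2550 kg/m³ × 9.8 m/s² × 4890 m = 1.222×10^8 Pa = 17724 psi
dolomite: 2800 kg/m³ × 9.8 m/s² × 1640 m = 4.500×10^7 Pa = 6527 psi
Total = 6453 + 17724 + 6527 = 30704 psi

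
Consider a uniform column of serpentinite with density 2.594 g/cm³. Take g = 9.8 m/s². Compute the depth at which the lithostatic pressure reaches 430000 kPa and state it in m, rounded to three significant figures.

16900 m

h = P/(ρg) = 430000 kPa / (2594 kg/m³ × 9.8 m/s²) = 4.300×10^8 Pa / 25421 Pa/m = 16915 m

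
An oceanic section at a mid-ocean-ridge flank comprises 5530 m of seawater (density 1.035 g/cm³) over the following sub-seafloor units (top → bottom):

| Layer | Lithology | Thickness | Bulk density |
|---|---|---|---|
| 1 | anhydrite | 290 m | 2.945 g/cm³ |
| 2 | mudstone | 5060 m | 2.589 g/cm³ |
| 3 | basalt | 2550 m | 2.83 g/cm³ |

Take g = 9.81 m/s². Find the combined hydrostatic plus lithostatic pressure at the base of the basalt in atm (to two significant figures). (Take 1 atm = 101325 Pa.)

seawater: 1035 kg/m³ × 9.81 m/s² × 5530 m = 5.615×10^7 Pa = 554.1 atm
anhydrite: 2945 kg/m³ × 9.81 m/s² × 290 m = 8.378×10^6 Pa = 82.69 atm
mudstone: 2589 kg/m³ × 9.81 m/s² × 5060 m = 1.285×10^8 Pa = 1268 atm
basalt: 2830 kg/m³ × 9.81 m/s² × 2550 m = 7.079×10^7 Pa = 698.7 atm
Total = 554.1 + 82.69 + 1268 + 698.7 = 2603.8 atm

2600 atm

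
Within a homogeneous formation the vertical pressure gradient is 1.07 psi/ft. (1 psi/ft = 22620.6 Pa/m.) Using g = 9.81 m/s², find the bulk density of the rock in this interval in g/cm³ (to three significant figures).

ρ = (dP/dz)/g = 1.07 psi/ft / 9.81 m/s² = 24204 Pa/m / 9.81 m/s² = 2467.3 kg/m³
= 2.467 g/cm³

2.47 g/cm³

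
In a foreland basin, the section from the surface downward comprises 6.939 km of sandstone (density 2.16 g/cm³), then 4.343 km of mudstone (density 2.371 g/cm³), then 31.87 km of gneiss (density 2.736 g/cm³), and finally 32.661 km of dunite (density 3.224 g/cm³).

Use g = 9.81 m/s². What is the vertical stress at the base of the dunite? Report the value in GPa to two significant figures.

2.1 GPa

sandstone: 2160 kg/m³ × 9.81 m/s² × 6939 m = 1.470×10^8 Pa = 0.1470 GPa
mudstone: 2371 kg/m³ × 9.81 m/s² × 4343 m = 1.010×10^8 Pa = 0.1010 GPa
gneiss: 2736 kg/m³ × 9.81 m/s² × 31870 m = 8.554×10^8 Pa = 0.8554 GPa
dunite: 3224 kg/m³ × 9.81 m/s² × 32661 m = 1.033×10^9 Pa = 1.033 GPa
Total = 0.1470 + 0.1010 + 0.8554 + 1.033 = 2.1364 GPa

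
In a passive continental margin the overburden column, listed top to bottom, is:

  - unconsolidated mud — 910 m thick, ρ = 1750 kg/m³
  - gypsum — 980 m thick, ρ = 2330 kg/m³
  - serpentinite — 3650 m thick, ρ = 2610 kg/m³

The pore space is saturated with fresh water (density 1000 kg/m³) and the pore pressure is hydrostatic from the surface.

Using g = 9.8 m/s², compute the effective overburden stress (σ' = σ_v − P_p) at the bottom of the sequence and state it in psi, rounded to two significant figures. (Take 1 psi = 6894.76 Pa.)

11000 psi

Overburden (lithostatic) stress σ_v:
unconsolidated mud: 1750 kg/m³ × 9.8 m/s² × 910 m = 1.561×10^7 Pa = 15.61 MPa
gypsum: 2330 kg/m³ × 9.8 m/s² × 980 m = 2.238×10^7 Pa = 22.38 MPa
serpentinite: 2610 kg/m³ × 9.8 m/s² × 3650 m = 9.336×10^7 Pa = 93.36 MPa
Total = 15.61 + 22.38 + 93.36 = 131.34 MPa
Pore pressure P_p = 1000 kg/m³ × 9.8 m/s² × 5540 m = 5.429×10^7 Pa = 54.29 MPa
Effective stress σ' = σ_v − P_p = 131.3 − 54.29 = 77.052 MPa = 11175 psi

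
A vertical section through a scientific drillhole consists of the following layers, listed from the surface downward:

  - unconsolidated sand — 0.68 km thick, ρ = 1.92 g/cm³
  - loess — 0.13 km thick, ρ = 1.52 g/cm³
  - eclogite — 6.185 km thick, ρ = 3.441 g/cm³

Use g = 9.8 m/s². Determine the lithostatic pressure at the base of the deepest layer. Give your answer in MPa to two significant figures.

unconsolidated sand: 1920 kg/m³ × 9.8 m/s² × 680 m = 1.279×10^7 Pa = 12.79 MPa
loess: 1520 kg/m³ × 9.8 m/s² × 130 m = 1.936×10^6 Pa = 1.936 MPa
eclogite: 3441 kg/m³ × 9.8 m/s² × 6185 m = 2.086×10^8 Pa = 208.6 MPa
Total = 12.79 + 1.936 + 208.6 = 223.30 MPa

220 MPa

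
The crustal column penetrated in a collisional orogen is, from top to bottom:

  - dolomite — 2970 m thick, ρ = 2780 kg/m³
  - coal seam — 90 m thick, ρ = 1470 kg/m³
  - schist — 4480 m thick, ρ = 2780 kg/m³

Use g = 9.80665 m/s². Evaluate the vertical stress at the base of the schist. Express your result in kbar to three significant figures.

2.04 kbar

dolomite: 2780 kg/m³ × 9.80665 m/s² × 2970 m = 8.097×10^7 Pa = 0.8097 kbar
coal seam: 1470 kg/m³ × 9.80665 m/s² × 90 m = 1.297×10^6 Pa = 0.01297 kbar
schist: 2780 kg/m³ × 9.80665 m/s² × 4480 m = 1.221×10^8 Pa = 1.221 kbar
Total = 0.8097 + 0.01297 + 1.221 = 2.0440 kbar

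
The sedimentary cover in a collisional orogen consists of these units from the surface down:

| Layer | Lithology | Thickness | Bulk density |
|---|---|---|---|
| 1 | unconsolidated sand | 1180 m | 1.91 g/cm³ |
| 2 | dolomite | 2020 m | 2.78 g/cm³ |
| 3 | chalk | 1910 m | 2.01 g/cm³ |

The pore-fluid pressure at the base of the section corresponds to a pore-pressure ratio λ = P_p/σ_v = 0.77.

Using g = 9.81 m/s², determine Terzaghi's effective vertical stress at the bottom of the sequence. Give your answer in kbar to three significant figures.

0.264 kbar

Overburden (lithostatic) stress σ_v:
unconsolidated sand: 1910 kg/m³ × 9.81 m/s² × 1180 m = 2.211×10^7 Pa = 22.11 MPa
dolomite: 2780 kg/m³ × 9.81 m/s² × 2020 m = 5.509×10^7 Pa = 55.09 MPa
chalk: 2010 kg/m³ × 9.81 m/s² × 1910 m = 3.766×10^7 Pa = 37.66 MPa
Total = 22.11 + 55.09 + 37.66 = 114.86 MPa
Pore pressure P_p = λ·σ_v = 0.77 × 114.9 MPa = 88.44 MPa
Effective stress σ' = σ_v − P_p = 114.9 − 88.44 = 26.418 MPa = 0.26418 kbar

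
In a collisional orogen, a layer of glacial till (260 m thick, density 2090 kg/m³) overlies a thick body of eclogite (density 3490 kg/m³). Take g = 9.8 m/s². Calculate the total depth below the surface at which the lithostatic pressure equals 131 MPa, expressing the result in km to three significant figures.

3.93 km

Pressure at base of upper layers: 2090×9.8×260 = 5.325×10^6 Pa = 5.325 MPa
Remaining pressure to be supplied by eclogite: 1.310×10^8 − 5.325×10^6 = 1.257×10^8 Pa
Additional depth in eclogite = 1.257×10^8 Pa / (3490 kg/m³ × 9.8 m/s²) = 3674.5 m
Total depth = 260 m + 3674.5 m = 3934.5 m
= 3.9345 km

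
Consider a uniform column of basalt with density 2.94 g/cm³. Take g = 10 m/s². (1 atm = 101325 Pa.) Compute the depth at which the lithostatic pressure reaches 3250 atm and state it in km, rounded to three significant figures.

h = P/(ρg) = 3250 atm / (2940 kg/m³ × 10 m/s²) = 3.293×10^8 Pa / 29400 Pa/m = 11201 m
= 11.201 km

11.2 km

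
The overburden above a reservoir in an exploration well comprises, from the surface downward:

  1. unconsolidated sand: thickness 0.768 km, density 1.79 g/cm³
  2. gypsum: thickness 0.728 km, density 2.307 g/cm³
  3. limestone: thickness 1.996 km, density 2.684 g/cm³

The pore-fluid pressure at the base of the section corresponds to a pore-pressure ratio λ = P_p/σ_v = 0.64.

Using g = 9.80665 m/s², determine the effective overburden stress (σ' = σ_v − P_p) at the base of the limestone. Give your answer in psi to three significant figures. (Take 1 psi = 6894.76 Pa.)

Overburden (lithostatic) stress σ_v:
unconsolidated sand: 1790 kg/m³ × 9.80665 m/s² × 768 m = 1.348×10^7 Pa = 13.48 MPa
gypsum: 2307 kg/m³ × 9.80665 m/s² × 728 m = 1.647×10^7 Pa = 16.47 MPa
limestone: 2684 kg/m³ × 9.80665 m/s² × 1996 m = 5.254×10^7 Pa = 52.54 MPa
Total = 13.48 + 16.47 + 52.54 = 82.488 MPa
Pore pressure P_p = λ·σ_v = 0.64 × 82.49 MPa = 52.79 MPa
Effective stress σ' = σ_v − P_p = 82.49 − 52.79 = 29.696 MPa = 4307.0 psi

4310 psi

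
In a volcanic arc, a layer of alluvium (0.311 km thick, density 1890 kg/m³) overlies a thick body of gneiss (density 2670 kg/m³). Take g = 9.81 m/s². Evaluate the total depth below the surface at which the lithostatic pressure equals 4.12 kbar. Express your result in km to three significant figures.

Pressure at base of upper layers: 1890×9.81×311 = 5.766×10^6 Pa = 0.05766 kbar
Remaining pressure to be supplied by gneiss: 4.120×10^8 − 5.766×10^6 = 4.062×10^8 Pa
Additional depth in gneiss = 4.062×10^8 Pa / (2670 kg/m³ × 9.81 m/s²) = 15509 m
Total depth = 311 m + 15509 m = 15820 m
= 15.820 km

15.8 km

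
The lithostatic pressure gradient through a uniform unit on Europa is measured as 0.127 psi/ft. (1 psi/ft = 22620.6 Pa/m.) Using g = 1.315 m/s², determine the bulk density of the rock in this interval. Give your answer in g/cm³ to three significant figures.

ρ = (dP/dz)/g = 0.127 psi/ft / 1.315 m/s² = 2872.8 Pa/m / 1.315 m/s² = 2184.7 kg/m³
= 2.185 g/cm³

2.18 g/cm³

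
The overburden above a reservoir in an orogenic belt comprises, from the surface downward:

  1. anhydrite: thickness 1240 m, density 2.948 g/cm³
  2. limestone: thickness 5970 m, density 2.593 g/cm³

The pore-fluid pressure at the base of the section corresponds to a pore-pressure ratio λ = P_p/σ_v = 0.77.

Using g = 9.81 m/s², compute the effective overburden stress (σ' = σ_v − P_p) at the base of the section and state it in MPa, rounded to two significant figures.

Overburden (lithostatic) stress σ_v:
anhydrite: 2948 kg/m³ × 9.81 m/s² × 1240 m = 3.586×10^7 Pa = 35.86 MPa
limestone: 2593 kg/m³ × 9.81 m/s² × 5970 m = 1.519×10^8 Pa = 151.9 MPa
Total = 35.86 + 151.9 = 187.72 MPa
Pore pressure P_p = λ·σ_v = 0.77 × 187.7 MPa = 144.5 MPa
Effective stress σ' = σ_v − P_p = 187.7 − 144.5 = 43.176 MPa

43 MPa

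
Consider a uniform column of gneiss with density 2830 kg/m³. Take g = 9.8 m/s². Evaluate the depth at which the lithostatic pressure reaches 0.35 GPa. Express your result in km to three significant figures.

h = P/(ρg) = 0.35 GPa / (2830 kg/m³ × 9.8 m/s²) = 3.500×10^8 Pa / 27734 Pa/m = 12620 m
= 12.620 km

12.6 km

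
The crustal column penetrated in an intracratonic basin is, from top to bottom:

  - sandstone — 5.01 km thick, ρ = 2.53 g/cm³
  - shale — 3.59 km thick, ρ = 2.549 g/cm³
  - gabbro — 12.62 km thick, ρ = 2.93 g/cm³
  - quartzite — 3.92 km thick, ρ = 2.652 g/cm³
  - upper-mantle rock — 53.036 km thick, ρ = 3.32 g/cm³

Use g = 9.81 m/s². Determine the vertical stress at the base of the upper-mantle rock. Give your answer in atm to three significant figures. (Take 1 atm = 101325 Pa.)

sandstone: 2530 kg/m³ × 9.81 m/s² × 5010 m = 1.243×10^8 Pa = 1227 atm
shale: 2549 kg/m³ × 9.81 m/s² × 3590 m = 8.977×10^7 Pa = 886.0 atm
gabbro: 2930 kg/m³ × 9.81 m/s² × 12620 m = 3.627×10^8 Pa = 3580 atm
quartzite: 2652 kg/m³ × 9.81 m/s² × 3920 m = 1.020×10^8 Pa = 1006 atm
upper-mantle rock: 3320 kg/m³ × 9.81 m/s² × 53036 m = 1.727×10^9 Pa = 17048 atm
Total = 1227 + 886.0 + 3580 + 1006 + 17048 = 23747 atm

23700 atm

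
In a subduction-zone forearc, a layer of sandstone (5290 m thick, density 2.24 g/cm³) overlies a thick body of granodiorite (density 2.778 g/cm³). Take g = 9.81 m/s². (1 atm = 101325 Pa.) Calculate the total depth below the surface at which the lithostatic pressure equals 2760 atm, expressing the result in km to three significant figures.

11.3 km

Pressure at base of upper layers: 2240×9.81×5290 = 1.162×10^8 Pa = 1147 atm
Remaining pressure to be supplied by granodiorite: 2.797×10^8 − 1.162×10^8 = 1.634×10^8 Pa
Additional depth in granodiorite = 1.634×10^8 Pa / (2778 kg/m³ × 9.81 m/s²) = 5996.3 m
Total depth = 5290 m + 5996.3 m = 11286 m
= 11.286 km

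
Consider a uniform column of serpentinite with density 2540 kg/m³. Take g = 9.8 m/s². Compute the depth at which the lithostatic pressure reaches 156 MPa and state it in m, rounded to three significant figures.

6270 m

h = P/(ρg) = 156 MPa / (2540 kg/m³ × 9.8 m/s²) = 1.560×10^8 Pa / 24892 Pa/m = 6267.1 m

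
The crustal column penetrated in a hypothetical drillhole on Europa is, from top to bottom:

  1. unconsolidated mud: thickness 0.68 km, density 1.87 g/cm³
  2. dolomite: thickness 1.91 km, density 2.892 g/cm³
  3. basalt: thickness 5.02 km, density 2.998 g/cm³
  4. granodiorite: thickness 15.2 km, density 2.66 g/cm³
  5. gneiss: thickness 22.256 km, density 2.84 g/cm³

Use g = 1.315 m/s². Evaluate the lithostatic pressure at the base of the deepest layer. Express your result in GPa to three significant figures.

0.165 GPa

unconsolidated mud: 1870 kg/m³ × 1.315 m/s² × 680 m = 1.672×10^6 Pa = 1.672×10^-3 GPa
dolomite: 2892 kg/m³ × 1.315 m/s² × 1910 m = 7.264×10^6 Pa = 7.264×10^-3 GPa
basalt: 2998 kg/m³ × 1.315 m/s² × 5020 m = 1.979×10^7 Pa = 0.01979 GPa
granodiorite: 2660 kg/m³ × 1.315 m/s² × 15200 m = 5.317×10^7 Pa = 0.05317 GPa
gneiss: 2840 kg/m³ × 1.315 m/s² × 22256 m = 8.312×10^7 Pa = 0.08312 GPa
Total = 1.672×10^-3 + 7.264×10^-3 + 0.01979 + 0.05317 + 0.08312 = 0.16501 GPa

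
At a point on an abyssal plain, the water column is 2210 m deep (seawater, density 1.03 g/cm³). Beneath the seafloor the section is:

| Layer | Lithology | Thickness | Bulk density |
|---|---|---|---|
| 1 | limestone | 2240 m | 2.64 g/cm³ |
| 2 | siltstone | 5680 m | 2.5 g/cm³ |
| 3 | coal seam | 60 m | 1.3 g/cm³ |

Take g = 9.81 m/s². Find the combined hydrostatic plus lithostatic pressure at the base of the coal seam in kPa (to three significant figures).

seawater: 1030 kg/m³ × 9.81 m/s² × 2210 m = 2.233×10^7 Pa = 22331 kPa
limestone: 2640 kg/m³ × 9.81 m/s² × 2240 m = 5.801×10^7 Pa = 58012 kPa
siltstone: 2500 kg/m³ × 9.81 m/s² × 5680 m = 1.393×10^8 Pa = 1.393×10^5 kPa
coal seam: 1300 kg/m³ × 9.81 m/s² × 60 m = 7.652×10^5 Pa = 765.2 kPa
Total = 22331 + 58012 + 1.393×10^5 + 765.2 = 2.2041×10^5 kPa

220000 kPa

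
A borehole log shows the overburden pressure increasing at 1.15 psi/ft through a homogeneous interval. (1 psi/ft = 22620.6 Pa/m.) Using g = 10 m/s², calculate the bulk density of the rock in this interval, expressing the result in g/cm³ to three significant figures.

ρ = (dP/dz)/g = 1.15 psi/ft / 10 m/s² = 26014 Pa/m / 10 m/s² = 2601.4 kg/m³
= 2.601 g/cm³

2.60 g/cm³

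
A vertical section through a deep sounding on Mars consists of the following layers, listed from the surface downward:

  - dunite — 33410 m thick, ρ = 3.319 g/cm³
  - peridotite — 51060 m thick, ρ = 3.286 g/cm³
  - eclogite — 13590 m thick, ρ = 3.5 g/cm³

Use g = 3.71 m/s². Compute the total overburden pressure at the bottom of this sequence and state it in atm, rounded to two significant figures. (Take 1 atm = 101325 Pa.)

dunite: 3319 kg/m³ × 3.71 m/s² × 33410 m = 4.114×10^8 Pa = 4060 atm
peridotite: 3286 kg/m³ × 3.71 m/s² × 51060 m = 6.225×10^8 Pa = 6143 atm
eclogite: 3500 kg/m³ × 3.71 m/s² × 13590 m = 1.765×10^8 Pa = 1742 atm
Total = 4060 + 6143 + 1742 = 11945 atm

12000 atm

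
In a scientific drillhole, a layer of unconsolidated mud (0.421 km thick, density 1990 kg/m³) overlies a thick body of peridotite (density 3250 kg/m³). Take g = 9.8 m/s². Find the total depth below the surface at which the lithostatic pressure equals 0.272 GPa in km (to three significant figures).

Pressure at base of upper layers: 1990×9.8×421 = 8.210×10^6 Pa = 8.210×10^-3 GPa
Remaining pressure to be supplied by peridotite: 2.720×10^8 − 8.210×10^6 = 2.638×10^8 Pa
Additional depth in peridotite = 2.638×10^8 Pa / (3250 kg/m³ × 9.8 m/s²) = 8282.2 m
Total depth = 421 m + 8282.2 m = 8703.2 m
= 8.7032 km

8.70 km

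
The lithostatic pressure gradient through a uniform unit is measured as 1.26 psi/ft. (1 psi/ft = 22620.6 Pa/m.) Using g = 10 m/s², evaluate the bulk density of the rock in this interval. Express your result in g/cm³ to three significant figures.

ρ = (dP/dz)/g = 1.26 psi/ft / 10 m/s² = 28502 Pa/m / 10 m/s² = 2850.2 kg/m³
= 2.850 g/cm³

2.85 g/cm³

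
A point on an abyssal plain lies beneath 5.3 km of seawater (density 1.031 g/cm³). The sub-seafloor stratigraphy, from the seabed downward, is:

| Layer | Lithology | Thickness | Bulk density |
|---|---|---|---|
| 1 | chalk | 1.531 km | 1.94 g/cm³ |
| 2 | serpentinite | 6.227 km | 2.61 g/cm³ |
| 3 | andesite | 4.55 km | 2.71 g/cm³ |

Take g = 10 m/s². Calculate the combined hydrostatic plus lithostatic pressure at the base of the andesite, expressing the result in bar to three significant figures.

seawater: 1031 kg/m³ × 10 m/s² × 5300 m = 5.464×10^7 Pa = 546.4 bar
chalk: 1940 kg/m³ × 10 m/s² × 1531 m = 2.970×10^7 Pa = 297.0 bar
serpentinite: 2610 kg/m³ × 10 m/s² × 6227 m = 1.625×10^8 Pa = 1625 bar
andesite: 2710 kg/m³ × 10 m/s² × 4550 m = 1.233×10^8 Pa = 1233 bar
Total = 546.4 + 297.0 + 1625 + 1233 = 3701.7 bar

3700 bar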